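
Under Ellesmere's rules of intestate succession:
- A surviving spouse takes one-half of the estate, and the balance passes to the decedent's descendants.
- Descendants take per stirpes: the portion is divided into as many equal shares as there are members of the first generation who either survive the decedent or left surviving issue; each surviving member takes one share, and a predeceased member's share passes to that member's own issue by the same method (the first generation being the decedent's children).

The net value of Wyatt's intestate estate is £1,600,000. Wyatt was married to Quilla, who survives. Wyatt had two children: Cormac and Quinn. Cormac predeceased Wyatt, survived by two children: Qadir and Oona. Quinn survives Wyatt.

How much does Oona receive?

Quilla takes one-half of £1,600,000 = £800,000. The remaining £800,000 passes to the descendants.
The descendants' portion (£800,000) is divided into 2 shares of £400,000: Quinn takes £400,000; Cormac's £400,000 share passes to Cormac's issue.
Cormac's share (£400,000) is divided into 2 shares of £200,000: Qadir and Oona each take £200,000.

Oona receives £200,000.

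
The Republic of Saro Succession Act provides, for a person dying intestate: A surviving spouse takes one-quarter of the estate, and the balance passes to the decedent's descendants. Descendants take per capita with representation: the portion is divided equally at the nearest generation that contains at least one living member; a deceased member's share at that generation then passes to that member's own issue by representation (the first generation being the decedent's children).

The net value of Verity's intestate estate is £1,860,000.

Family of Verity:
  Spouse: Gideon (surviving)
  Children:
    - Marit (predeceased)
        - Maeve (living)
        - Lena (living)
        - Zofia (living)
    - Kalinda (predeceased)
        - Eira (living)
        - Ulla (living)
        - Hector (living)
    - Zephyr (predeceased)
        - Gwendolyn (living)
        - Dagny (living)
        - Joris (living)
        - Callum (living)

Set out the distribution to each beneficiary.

Gideon takes one-quarter of £1,860,000 = £465,000. The remaining £1,395,000 passes to the descendants.
No child survives, so the initial division is made at the grandchildren's generation.
The descendants' portion (£1,395,000) is divided into 10 shares of £139,500: Maeve, Lena, Zofia, Eira, Ulla, Hector, Gwendolyn, Dagny, Joris, and Callum each take £139,500.

Gideon: £465,000; Maeve: £139,500; Lena: £139,500; Zofia: £139,500; Eira: £139,500; Ulla: £139,500; Hector: £139,500; Gwendolyn: £139,500; Dagny: £139,500; Joris: £139,500; Callum: £139,500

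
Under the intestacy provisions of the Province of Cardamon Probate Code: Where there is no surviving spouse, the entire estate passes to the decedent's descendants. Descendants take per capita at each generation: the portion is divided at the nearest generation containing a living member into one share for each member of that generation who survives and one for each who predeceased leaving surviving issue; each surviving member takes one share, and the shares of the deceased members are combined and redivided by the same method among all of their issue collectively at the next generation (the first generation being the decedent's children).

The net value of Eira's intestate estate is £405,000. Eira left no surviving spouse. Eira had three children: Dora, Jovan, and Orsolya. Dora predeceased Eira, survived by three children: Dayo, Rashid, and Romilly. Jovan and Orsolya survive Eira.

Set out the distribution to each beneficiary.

Dayo: £45,000; Rashid: £45,000; Romilly: £45,000; Jovan: £135,000; Orsolya: £135,000

The entire £405,000 passes to the descendants.
That amount (£405,000) is divided at the children's generation into 3 shares of £135,000. Jovan and Orsolya each take £135,000. The remaining share for the deceased Dora (£135,000) is carried to the next generation.
That pool (£135,000) is divided at the grandchildren's generation equally among Dayo, Rashid, and Romilly: £45,000 each.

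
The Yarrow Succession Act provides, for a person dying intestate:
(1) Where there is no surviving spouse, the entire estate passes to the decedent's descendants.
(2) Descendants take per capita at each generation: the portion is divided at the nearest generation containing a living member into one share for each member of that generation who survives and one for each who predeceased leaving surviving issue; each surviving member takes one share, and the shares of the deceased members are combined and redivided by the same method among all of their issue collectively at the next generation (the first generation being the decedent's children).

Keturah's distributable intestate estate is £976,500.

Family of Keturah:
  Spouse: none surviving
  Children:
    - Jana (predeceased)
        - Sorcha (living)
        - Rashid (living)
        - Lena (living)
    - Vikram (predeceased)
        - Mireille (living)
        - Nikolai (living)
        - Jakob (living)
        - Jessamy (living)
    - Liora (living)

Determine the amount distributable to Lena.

Lena receives £93,000.

The entire £976,500 passes to the descendants.
That amount (£976,500) is divided at the children's generation into 3 shares of £325,500. Liora takes £325,500. The 2 shares of the deceased (Jana and Vikram) are combined into a pool of £651,000.
That pool (£651,000) is divided at the grandchildren's generation equally among Sorcha, Rashid, Lena, Mireille, Nikolai, Jakob, and Jessamy: £93,000 each.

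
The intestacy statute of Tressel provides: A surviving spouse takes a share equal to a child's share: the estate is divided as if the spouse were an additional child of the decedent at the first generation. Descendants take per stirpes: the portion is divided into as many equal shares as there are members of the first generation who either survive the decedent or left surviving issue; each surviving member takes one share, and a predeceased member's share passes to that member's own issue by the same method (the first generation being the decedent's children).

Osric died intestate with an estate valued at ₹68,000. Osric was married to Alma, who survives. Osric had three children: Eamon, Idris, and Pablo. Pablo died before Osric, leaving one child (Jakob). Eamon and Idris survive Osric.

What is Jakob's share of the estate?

Jakob receives ₹17,000.

The spouse counts as an additional share at the children's level, so there are 4 primary shares of ₹17,000. Alma takes one such share (₹17,000).
The children's combined portion (₹51,000) is divided into 3 shares of ₹17,000: Eamon and Idris each take ₹17,000; Pablo's ₹17,000 share passes to Pablo's issue.
Pablo's share (₹17,000) passes entirely to Jakob.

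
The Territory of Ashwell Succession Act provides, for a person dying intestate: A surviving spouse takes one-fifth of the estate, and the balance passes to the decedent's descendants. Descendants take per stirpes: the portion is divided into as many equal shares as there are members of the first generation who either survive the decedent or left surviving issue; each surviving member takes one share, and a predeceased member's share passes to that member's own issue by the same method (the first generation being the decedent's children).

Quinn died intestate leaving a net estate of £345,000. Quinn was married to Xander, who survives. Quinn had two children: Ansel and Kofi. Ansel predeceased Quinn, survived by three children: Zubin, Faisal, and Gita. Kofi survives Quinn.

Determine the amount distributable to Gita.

Xander takes one-fifth of £345,000 = £69,000. The remaining £276,000 passes to the descendants.
The descendants' portion (£276,000) is divided into 2 shares of £138,000: Kofi takes £138,000; Ansel's £138,000 share passes to Ansel's issue.
Ansel's share (£138,000) is divided into 3 shares of £46,000: Zubin, Faisal, and Gita each take £46,000.

Gita receives £46,000.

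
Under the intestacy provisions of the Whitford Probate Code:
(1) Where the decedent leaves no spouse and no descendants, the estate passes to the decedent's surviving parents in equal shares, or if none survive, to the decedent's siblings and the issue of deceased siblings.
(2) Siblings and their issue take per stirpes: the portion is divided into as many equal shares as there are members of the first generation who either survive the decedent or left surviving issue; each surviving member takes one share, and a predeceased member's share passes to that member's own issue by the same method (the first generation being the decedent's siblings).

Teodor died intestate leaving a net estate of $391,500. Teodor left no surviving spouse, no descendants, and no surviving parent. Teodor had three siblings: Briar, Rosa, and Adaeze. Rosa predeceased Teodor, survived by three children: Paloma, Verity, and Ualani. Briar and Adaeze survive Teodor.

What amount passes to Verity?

Verity receives $43,500.

The entire $391,500 passes to the siblings and their issue.
That amount ($391,500) is divided into 3 shares of $130,500: Briar and Adaeze each take $130,500; Rosa's $130,500 share passes to Rosa's issue.
Rosa's share ($130,500) is divided into 3 shares of $43,500: Paloma, Verity, and Ualani each take $43,500.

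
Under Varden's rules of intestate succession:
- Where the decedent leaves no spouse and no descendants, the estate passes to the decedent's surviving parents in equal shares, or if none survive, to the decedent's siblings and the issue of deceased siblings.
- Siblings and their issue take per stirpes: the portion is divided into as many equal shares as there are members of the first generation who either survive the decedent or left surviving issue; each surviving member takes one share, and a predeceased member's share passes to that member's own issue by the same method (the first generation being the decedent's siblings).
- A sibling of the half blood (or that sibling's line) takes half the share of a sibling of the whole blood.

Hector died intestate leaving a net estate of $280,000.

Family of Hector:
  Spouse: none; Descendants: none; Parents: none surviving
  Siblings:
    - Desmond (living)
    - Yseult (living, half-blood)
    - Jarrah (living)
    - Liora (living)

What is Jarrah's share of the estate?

Jarrah receives $80,000.

The entire $280,000 passes to the siblings and their issue.
Counting each half-blood sibling's line as half a unit, there are 7/2 units in $280,000, so one unit is $80,000. Whole-blood lines (Desmond, Jarrah, and Liora) take $80,000 each; half-blood lines (Yseult) take $40,000 each.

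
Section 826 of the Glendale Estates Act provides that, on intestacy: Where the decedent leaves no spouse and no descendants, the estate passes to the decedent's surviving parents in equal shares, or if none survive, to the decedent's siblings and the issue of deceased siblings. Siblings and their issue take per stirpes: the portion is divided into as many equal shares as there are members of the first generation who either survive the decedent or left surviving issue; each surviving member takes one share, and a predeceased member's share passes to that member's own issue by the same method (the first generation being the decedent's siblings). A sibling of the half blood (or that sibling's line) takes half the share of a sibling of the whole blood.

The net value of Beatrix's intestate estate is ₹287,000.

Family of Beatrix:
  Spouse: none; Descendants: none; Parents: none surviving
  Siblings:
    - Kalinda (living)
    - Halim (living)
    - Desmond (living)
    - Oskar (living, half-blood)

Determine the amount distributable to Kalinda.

Kalinda receives ₹82,000.

The entire ₹287,000 passes to the siblings and their issue.
Counting each half-blood sibling's line as half a unit, there are 7/2 units in ₹287,000, so one unit is ₹82,000. Whole-blood lines (Kalinda, Halim, and Desmond) take ₹82,000 each; half-blood lines (Oskar) take ₹41,000 each.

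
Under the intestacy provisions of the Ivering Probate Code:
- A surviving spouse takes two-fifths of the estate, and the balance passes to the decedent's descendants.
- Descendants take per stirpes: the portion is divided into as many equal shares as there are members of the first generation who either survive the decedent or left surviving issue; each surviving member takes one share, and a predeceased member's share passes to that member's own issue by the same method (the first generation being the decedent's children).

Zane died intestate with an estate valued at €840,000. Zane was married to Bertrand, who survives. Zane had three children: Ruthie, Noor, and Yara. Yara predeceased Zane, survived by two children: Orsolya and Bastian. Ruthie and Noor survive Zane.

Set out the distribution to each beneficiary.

Bertrand takes two-fifths of €840,000 = €336,000. The remaining €504,000 passes to the descendants.
The descendants' portion (€504,000) is divided into 3 shares of €168,000: Ruthie and Noor each take €168,000; Yara's €168,000 share passes to Yara's issue.
Yara's share (€168,000) is divided into 2 shares of €84,000: Orsolya and Bastian each take €84,000.

Bertrand: €336,000; Ruthie: €168,000; Noor: €168,000; Orsolya: €84,000; Bastian: €84,000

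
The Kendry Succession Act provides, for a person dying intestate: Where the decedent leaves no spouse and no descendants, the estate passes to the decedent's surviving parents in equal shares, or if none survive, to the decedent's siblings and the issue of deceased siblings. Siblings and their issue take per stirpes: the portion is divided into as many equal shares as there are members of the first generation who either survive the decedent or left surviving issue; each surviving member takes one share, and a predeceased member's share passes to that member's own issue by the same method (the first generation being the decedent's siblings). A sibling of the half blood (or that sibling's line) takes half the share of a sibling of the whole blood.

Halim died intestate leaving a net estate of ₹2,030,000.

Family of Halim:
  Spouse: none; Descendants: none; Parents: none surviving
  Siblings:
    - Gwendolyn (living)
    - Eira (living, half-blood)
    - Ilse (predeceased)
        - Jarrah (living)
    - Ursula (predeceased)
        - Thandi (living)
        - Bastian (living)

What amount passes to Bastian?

Bastian receives ₹290,000.

The entire ₹2,030,000 passes to the siblings and their issue.
Counting each half-blood sibling's line as half a unit, there are 7/2 units in ₹2,030,000, so one unit is ₹580,000. Whole-blood lines (Gwendolyn, Ilse, and Ursula) take ₹580,000 each; half-blood lines (Eira) take ₹290,000 each.
Ilse's share (₹580,000) passes entirely to Jarrah.
Ursula's share (₹580,000) is divided into 2 shares of ₹290,000: Thandi and Bastian each take ₹290,000.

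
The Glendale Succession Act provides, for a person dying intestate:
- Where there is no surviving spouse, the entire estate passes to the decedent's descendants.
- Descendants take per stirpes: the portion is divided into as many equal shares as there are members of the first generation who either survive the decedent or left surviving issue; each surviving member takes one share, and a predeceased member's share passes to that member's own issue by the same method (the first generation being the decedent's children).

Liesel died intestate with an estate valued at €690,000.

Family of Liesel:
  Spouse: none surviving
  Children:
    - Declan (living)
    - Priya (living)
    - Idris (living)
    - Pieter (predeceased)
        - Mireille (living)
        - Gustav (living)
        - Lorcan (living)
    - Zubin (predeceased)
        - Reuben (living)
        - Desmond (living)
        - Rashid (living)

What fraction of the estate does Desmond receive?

Desmond receives 1/15 of the estate.

The entire €690,000 passes to the descendants.
That amount (€690,000) is divided into 5 shares of €138,000: Declan, Priya, and Idris each take €138,000; Pieter's €138,000 share passes to Pieter's issue; Zubin's €138,000 share passes to Zubin's issue.
Pieter's share (€138,000) is divided into 3 shares of €46,000: Mireille, Gustav, and Lorcan each take €46,000.
Zubin's share (€138,000) is divided into 3 shares of €46,000: Reuben, Desmond, and Rashid each take €46,000.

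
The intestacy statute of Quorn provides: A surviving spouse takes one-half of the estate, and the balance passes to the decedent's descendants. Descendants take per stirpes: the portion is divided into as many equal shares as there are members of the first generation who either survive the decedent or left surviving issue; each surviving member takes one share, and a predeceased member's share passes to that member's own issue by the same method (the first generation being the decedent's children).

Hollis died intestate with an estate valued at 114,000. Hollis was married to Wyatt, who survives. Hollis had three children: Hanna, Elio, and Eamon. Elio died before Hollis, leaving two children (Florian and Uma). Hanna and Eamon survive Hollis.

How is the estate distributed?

Wyatt takes one-half of 114,000 = 57,000. The remaining 57,000 passes to the descendants.
The descendants' portion (57,000) is divided into 3 shares of 19,000: Hanna and Eamon each take 19,000; Elio's 19,000 share passes to Elio's issue.
Elio's share (19,000) is divided into 2 shares of 9,500: Florian and Uma each take 9,500.

Wyatt: 57,000; Hanna: 19,000; Florian: 9,500; Uma: 9,500; Eamon: 19,000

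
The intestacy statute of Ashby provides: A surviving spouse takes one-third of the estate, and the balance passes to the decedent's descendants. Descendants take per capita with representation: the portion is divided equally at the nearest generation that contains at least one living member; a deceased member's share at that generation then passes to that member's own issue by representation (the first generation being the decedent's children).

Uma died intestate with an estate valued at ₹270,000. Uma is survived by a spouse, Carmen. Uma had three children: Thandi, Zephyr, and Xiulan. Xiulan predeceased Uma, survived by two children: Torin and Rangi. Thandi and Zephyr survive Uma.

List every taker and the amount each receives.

Carmen: ₹90,000; Thandi: ₹60,000; Zephyr: ₹60,000; Torin: ₹30,000; Rangi: ₹30,000

Carmen takes one-third of ₹270,000 = ₹90,000. The remaining ₹180,000 passes to the descendants.
The descendants' portion (₹180,000) is divided into 3 shares of ₹60,000: Thandi and Zephyr each take ₹60,000; Xiulan's ₹60,000 share passes to Xiulan's issue.
Xiulan's share (₹60,000) is divided into 2 shares of ₹30,000: Torin and Rangi each take ₹30,000.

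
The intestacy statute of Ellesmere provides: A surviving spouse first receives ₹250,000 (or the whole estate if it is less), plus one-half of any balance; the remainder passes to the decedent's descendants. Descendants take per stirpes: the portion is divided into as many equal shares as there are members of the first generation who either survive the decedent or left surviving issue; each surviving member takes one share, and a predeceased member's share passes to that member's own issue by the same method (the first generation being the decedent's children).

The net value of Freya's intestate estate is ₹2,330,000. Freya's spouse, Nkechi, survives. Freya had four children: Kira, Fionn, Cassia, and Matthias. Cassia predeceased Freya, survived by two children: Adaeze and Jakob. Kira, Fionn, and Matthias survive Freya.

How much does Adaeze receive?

Nkechi first takes ₹250,000, leaving a balance of ₹2,080,000. Nkechi then takes one-half of the balance (₹1,040,000), for a total of ₹1,290,000. The remaining ₹1,040,000 passes to the descendants.
The descendants' portion (₹1,040,000) is divided into 4 shares of ₹260,000: Kira, Fionn, and Matthias each take ₹260,000; Cassia's ₹260,000 share passes to Cassia's issue.
Cassia's share (₹260,000) is divided into 2 shares of ₹130,000: Adaeze and Jakob each take ₹130,000.

Adaeze receives ₹130,000.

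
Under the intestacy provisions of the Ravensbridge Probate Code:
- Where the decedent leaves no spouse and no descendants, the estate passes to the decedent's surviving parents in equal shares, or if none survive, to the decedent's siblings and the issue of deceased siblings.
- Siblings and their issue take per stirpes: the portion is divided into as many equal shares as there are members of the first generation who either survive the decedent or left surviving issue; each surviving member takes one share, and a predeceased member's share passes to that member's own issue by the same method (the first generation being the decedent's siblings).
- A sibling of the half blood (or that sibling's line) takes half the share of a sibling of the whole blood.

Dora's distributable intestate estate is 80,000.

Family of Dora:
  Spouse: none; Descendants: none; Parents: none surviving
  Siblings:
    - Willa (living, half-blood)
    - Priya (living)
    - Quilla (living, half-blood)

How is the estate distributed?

The entire 80,000 passes to the siblings and their issue.
Counting each half-blood sibling's line as half a unit, there are 2 units in 80,000, so one unit is 40,000. Whole-blood lines (Priya) take 40,000 each; half-blood lines (Willa and Quilla) take 20,000 each.

Willa: 20,000; Priya: 40,000; Quilla: 20,000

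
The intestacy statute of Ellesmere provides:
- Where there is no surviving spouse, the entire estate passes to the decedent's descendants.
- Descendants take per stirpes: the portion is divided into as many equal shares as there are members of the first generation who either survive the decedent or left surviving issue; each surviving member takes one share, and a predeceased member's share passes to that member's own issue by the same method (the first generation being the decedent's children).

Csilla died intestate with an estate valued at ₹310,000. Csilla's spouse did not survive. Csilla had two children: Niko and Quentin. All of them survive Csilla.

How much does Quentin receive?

The entire ₹310,000 passes to the descendants.
That amount (₹310,000) is divided into 2 shares of ₹155,000: Niko and Quentin each take ₹155,000.

Quentin receives ₹155,000.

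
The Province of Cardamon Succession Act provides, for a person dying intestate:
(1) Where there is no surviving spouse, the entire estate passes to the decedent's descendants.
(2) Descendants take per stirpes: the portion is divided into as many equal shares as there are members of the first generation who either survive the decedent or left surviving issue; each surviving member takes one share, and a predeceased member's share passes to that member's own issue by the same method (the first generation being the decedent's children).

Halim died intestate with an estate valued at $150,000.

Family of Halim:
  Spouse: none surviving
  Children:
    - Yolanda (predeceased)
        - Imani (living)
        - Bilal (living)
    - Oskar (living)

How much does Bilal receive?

Bilal receives $37,500.

The entire $150,000 passes to the descendants.
That amount ($150,000) is divided into 2 shares of $75,000: Oskar takes $75,000; Yolanda's $75,000 share passes to Yolanda's issue.
Yolanda's share ($75,000) is divided into 2 shares of $37,500: Imani and Bilal each take $37,500.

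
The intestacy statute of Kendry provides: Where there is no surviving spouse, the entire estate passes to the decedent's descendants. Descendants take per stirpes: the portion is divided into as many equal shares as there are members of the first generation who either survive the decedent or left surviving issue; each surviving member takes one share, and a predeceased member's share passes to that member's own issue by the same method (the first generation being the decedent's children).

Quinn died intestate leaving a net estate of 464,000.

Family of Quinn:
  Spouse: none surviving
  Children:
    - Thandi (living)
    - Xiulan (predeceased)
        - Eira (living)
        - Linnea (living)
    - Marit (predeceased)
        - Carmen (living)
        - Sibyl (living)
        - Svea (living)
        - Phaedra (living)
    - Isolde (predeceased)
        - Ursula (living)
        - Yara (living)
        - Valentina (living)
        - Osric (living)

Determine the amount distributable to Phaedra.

Phaedra receives 29,000.

The entire 464,000 passes to the descendants.
That amount (464,000) is divided into 4 shares of 116,000: Thandi takes 116,000; Xiulan's 116,000 share passes to Xiulan's issue; Marit's 116,000 share passes to Marit's issue; Isolde's 116,000 share passes to Isolde's issue.
Xiulan's share (116,000) is divided into 2 shares of 58,000: Eira and Linnea each take 58,000.
Marit's share (116,000) is divided into 4 shares of 29,000: Carmen, Sibyl, Svea, and Phaedra each take 29,000.
Isolde's share (116,000) is divided into 4 shares of 29,000: Ursula, Yara, Valentina, and Osric each take 29,000.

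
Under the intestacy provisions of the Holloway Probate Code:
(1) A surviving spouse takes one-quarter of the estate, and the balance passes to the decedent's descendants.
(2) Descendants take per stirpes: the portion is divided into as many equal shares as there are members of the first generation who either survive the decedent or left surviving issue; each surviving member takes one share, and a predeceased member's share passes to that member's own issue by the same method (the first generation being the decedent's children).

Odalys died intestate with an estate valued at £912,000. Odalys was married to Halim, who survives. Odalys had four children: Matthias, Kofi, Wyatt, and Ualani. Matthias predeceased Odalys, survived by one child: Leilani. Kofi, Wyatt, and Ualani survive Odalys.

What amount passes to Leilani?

Halim takes one-quarter of £912,000 = £228,000. The remaining £684,000 passes to the descendants.
The descendants' portion (£684,000) is divided into 4 shares of £171,000: Kofi, Wyatt, and Ualani each take £171,000; Matthias's £171,000 share passes to Matthias's issue.
Matthias's share (£171,000) passes entirely to Leilani.

Leilani receives £171,000.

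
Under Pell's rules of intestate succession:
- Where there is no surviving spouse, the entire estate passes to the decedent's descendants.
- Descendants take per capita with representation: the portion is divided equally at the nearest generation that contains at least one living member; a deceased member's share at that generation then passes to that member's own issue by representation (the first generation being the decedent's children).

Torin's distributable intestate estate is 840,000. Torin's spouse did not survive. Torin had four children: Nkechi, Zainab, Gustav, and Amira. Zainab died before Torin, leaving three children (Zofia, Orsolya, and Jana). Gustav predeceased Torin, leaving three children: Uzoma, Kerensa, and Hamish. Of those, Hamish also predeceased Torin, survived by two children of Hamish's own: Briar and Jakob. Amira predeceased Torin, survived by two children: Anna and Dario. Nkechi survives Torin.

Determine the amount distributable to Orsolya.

The entire 840,000 passes to the descendants.
That amount (840,000) is divided into 4 shares of 210,000: Nkechi takes 210,000; Zainab's 210,000 share passes to Zainab's issue; Gustav's 210,000 share passes to Gustav's issue; Amira's 210,000 share passes to Amira's issue.
Zainab's share (210,000) is divided into 3 shares of 70,000: Zofia, Orsolya, and Jana each take 70,000.
Gustav's share (210,000) is divided into 3 shares of 70,000: Uzoma and Kerensa each take 70,000; Hamish's 70,000 share passes to Hamish's issue.
Hamish's share (70,000) is divided into 2 shares of 35,000: Briar and Jakob each take 35,000.
Amira's share (210,000) is divided into 2 shares of 105,000: Anna and Dario each take 105,000.

Orsolya receives 70,000.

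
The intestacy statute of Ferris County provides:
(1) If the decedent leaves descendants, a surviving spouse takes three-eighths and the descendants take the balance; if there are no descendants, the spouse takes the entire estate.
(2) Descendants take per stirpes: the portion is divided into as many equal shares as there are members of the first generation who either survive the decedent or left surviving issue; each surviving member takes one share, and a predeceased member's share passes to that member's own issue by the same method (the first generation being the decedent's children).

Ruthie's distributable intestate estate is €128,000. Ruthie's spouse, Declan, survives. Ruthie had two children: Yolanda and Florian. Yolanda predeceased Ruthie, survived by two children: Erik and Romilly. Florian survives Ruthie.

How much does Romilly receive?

Declan takes three-eighths of €128,000 = €48,000. The remaining €80,000 passes to the descendants.
The descendants' portion (€80,000) is divided into 2 shares of €40,000: Florian takes €40,000; Yolanda's €40,000 share passes to Yolanda's issue.
Yolanda's share (€40,000) is divided into 2 shares of €20,000: Erik and Romilly each take €20,000.

Romilly receives €20,000.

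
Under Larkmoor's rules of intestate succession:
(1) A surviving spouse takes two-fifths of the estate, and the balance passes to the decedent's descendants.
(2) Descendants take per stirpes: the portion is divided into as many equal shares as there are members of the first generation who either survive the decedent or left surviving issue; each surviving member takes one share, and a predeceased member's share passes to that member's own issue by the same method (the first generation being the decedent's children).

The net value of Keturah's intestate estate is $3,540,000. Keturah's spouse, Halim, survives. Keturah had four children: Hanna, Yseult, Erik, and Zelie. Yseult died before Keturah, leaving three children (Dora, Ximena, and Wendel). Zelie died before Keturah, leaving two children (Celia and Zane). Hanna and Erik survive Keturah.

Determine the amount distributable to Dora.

Dora receives $177,000.

Halim takes two-fifths of $3,540,000 = $1,416,000. The remaining $2,124,000 passes to the descendants.
The descendants' portion ($2,124,000) is divided into 4 shares of $531,000: Hanna and Erik each take $531,000; Yseult's $531,000 share passes to Yseult's issue; Zelie's $531,000 share passes to Zelie's issue.
Yseult's share ($531,000) is divided into 3 shares of $177,000: Dora, Ximena, and Wendel each take $177,000.
Zelie's share ($531,000) is divided into 2 shares of $265,500: Celia and Zane each take $265,500.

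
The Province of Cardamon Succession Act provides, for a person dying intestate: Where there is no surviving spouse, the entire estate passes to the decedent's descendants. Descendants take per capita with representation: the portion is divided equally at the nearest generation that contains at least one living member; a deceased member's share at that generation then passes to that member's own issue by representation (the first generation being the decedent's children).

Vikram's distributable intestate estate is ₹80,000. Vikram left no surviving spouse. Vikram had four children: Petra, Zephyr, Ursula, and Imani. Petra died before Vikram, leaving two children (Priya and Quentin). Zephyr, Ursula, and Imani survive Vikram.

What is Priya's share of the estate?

Priya receives ₹10,000.

The entire ₹80,000 passes to the descendants.
That amount (₹80,000) is divided into 4 shares of ₹20,000: Zephyr, Ursula, and Imani each take ₹20,000; Petra's ₹20,000 share passes to Petra's issue.
Petra's share (₹20,000) is divided into 2 shares of ₹10,000: Priya and Quentin each take ₹10,000.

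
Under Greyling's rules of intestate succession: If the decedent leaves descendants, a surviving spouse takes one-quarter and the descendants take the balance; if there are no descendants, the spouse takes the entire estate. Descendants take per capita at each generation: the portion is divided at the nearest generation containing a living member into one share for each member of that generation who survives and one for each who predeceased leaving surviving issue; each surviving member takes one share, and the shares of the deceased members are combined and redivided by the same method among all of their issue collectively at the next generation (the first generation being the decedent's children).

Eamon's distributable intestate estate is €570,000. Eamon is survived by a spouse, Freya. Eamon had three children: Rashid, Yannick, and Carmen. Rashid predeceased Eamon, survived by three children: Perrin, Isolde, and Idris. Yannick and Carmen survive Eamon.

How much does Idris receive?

Idris receives €47,500.

Freya takes one-quarter of €570,000 = €142,500. The remaining €427,500 passes to the descendants.
The descendants' portion (€427,500) is divided at the children's generation into 3 shares of €142,500. Yannick and Carmen each take €142,500. The remaining share for the deceased Rashid (€142,500) is carried to the next generation.
That pool (€142,500) is divided at the grandchildren's generation equally among Perrin, Isolde, and Idris: €47,500 each.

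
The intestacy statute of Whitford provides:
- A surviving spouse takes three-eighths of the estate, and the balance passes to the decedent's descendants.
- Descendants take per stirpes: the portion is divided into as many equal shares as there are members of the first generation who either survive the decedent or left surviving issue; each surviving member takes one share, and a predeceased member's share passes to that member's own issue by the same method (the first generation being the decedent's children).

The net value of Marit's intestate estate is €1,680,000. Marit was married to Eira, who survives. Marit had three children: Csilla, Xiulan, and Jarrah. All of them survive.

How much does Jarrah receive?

Eira takes three-eighths of €1,680,000 = €630,000. The remaining €1,050,000 passes to the descendants.
The descendants' portion (€1,050,000) is divided into 3 shares of €350,000: Csilla, Xiulan, and Jarrah each take €350,000.

Jarrah receives €350,000.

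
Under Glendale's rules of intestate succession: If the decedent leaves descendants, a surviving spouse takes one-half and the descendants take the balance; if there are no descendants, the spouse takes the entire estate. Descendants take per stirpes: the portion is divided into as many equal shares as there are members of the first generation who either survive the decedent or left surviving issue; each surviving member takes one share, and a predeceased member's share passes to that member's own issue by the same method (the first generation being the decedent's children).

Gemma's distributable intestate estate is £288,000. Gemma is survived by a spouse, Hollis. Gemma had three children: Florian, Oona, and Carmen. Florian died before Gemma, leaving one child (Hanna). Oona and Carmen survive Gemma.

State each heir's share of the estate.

Hollis: £144,000; Hanna: £48,000; Oona: £48,000; Carmen: £48,000

Hollis takes one-half of £288,000 = £144,000. The remaining £144,000 passes to the descendants.
The descendants' portion (£144,000) is divided into 3 shares of £48,000: Oona and Carmen each take £48,000; Florian's £48,000 share passes to Florian's issue.
Florian's share (£48,000) passes entirely to Hanna.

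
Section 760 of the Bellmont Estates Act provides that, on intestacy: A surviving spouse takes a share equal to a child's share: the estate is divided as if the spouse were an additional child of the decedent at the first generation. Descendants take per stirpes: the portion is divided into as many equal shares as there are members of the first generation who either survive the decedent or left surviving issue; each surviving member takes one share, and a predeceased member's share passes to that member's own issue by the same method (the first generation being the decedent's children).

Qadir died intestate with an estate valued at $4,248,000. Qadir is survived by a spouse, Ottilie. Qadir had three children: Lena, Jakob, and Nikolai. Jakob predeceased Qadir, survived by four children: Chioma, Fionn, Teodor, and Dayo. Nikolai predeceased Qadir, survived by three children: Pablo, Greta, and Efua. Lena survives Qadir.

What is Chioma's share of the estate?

Chioma receives $265,500.

The spouse counts as an additional share at the children's level, so there are 4 primary shares of $1,062,000. Ottilie takes one such share ($1,062,000).
The children's combined portion ($3,186,000) is divided into 3 shares of $1,062,000: Lena takes $1,062,000; Jakob's $1,062,000 share passes to Jakob's issue; Nikolai's $1,062,000 share passes to Nikolai's issue.
Jakob's share ($1,062,000) is divided into 4 shares of $265,500: Chioma, Fionn, Teodor, and Dayo each take $265,500.
Nikolai's share ($1,062,000) is divided into 3 shares of $354,000: Pablo, Greta, and Efua each take $354,000.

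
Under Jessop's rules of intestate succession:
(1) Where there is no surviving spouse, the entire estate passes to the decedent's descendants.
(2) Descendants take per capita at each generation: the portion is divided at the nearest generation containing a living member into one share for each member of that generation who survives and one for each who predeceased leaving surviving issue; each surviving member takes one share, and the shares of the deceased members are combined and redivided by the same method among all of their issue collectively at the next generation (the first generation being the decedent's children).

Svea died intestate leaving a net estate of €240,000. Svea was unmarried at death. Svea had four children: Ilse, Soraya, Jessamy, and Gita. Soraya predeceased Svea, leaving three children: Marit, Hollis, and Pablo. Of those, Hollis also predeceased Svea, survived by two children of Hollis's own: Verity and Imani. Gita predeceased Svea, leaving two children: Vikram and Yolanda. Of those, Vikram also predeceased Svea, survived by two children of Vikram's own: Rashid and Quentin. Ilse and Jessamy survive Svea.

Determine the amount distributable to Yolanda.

Yolanda receives €24,000.

The entire €240,000 passes to the descendants.
That amount (€240,000) is divided at the children's generation into 4 shares of €60,000. Ilse and Jessamy each take €60,000. The 2 shares of the deceased (Soraya and Gita) are combined into a pool of €120,000.
That pool (€120,000) is divided at the grandchildren's generation into 5 shares of €24,000. Marit, Pablo, and Yolanda each take €24,000. The 2 shares of the deceased (Hollis and Vikram) are combined into a pool of €48,000.
That pool (€48,000) is divided at the great-grandchildren's generation equally among Verity, Imani, Rashid, and Quentin: €12,000 each.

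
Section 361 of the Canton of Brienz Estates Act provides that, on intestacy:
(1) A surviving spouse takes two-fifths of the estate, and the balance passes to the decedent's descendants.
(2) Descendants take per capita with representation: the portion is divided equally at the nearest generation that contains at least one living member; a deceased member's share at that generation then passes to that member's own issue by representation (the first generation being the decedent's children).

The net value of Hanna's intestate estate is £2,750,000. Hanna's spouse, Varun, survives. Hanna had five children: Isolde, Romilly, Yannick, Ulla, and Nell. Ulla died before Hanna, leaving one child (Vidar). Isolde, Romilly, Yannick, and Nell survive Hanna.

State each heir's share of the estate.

Varun: £1,100,000; Isolde: £330,000; Romilly: £330,000; Yannick: £330,000; Vidar: £330,000; Nell: £330,000

Varun takes two-fifths of £2,750,000 = £1,100,000. The remaining £1,650,000 passes to the descendants.
The descendants' portion (£1,650,000) is divided into 5 shares of £330,000: Isolde, Romilly, Yannick, and Nell each take £330,000; Ulla's £330,000 share passes to Ulla's issue.
Ulla's share (£330,000) passes entirely to Vidar.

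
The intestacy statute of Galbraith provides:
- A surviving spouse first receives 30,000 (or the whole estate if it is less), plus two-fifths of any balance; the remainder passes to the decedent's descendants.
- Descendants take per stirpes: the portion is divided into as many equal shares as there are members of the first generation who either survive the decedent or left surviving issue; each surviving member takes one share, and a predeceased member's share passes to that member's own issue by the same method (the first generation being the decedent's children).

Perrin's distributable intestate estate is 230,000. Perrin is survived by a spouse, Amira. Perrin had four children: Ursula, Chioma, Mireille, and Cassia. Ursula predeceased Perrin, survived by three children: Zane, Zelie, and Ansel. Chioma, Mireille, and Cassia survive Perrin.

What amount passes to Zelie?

Amira first takes 30,000, leaving a balance of 200,000. Amira then takes two-fifths of the balance (80,000), for a total of 110,000. The remaining 120,000 passes to the descendants.
The descendants' portion (120,000) is divided into 4 shares of 30,000: Chioma, Mireille, and Cassia each take 30,000; Ursula's 30,000 share passes to Ursula's issue.
Ursula's share (30,000) is divided into 3 shares of 10,000: Zane, Zelie, and Ansel each take 10,000.

Zelie receives 10,000.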